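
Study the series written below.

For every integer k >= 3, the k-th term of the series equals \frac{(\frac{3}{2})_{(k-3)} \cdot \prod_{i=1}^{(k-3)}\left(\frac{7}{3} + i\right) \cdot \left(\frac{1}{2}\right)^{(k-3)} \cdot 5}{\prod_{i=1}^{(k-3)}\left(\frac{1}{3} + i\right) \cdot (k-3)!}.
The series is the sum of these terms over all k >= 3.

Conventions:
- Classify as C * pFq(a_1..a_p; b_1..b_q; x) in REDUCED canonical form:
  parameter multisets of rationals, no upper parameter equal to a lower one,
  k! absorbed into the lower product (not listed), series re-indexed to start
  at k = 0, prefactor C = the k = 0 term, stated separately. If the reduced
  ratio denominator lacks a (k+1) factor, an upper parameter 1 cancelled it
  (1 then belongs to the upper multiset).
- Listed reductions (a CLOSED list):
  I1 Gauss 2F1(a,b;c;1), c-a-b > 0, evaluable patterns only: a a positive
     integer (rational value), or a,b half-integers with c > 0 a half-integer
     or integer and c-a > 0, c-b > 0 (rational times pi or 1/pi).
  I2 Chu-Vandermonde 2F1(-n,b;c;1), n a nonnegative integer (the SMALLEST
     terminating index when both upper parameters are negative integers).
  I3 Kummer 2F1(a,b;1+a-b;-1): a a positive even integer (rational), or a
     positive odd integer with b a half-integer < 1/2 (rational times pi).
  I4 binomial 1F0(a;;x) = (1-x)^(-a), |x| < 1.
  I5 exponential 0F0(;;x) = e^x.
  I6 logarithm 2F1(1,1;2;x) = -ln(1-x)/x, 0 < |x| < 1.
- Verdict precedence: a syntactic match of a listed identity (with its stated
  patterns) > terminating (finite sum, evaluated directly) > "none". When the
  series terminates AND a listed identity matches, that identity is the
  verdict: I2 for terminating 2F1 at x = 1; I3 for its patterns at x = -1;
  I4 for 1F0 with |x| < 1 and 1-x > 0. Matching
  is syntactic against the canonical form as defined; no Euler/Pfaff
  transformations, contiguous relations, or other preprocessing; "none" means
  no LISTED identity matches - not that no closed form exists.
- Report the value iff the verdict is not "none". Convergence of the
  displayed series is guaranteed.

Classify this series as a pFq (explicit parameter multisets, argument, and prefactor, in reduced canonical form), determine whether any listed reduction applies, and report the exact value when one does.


At argument \frac{1}{2}: a 2F1 with upper {\frac{3}{2}, \frac{10}{3}}, lower {\frac{4}{3}}, scaled by C = 5. Verdict: none (x = \frac{1}{2}): each listed identity misses the multisets {\frac{3}{2}, \frac{10}{3}} ; {\frac{4}{3}}.

The tell: t_0 = 5 here, and the lower running product (C = 5, x = 1/2) is a rising factorial.
Step ratio: r(k) = \frac{1}{2} * (k+\frac{3}{2}) (k+\frac{10}{3}) / [(k+\frac{4}{3}) (k+1)] - rational in k, leading ratio \frac{1}{2}; with t_0 = 5, classification follows.


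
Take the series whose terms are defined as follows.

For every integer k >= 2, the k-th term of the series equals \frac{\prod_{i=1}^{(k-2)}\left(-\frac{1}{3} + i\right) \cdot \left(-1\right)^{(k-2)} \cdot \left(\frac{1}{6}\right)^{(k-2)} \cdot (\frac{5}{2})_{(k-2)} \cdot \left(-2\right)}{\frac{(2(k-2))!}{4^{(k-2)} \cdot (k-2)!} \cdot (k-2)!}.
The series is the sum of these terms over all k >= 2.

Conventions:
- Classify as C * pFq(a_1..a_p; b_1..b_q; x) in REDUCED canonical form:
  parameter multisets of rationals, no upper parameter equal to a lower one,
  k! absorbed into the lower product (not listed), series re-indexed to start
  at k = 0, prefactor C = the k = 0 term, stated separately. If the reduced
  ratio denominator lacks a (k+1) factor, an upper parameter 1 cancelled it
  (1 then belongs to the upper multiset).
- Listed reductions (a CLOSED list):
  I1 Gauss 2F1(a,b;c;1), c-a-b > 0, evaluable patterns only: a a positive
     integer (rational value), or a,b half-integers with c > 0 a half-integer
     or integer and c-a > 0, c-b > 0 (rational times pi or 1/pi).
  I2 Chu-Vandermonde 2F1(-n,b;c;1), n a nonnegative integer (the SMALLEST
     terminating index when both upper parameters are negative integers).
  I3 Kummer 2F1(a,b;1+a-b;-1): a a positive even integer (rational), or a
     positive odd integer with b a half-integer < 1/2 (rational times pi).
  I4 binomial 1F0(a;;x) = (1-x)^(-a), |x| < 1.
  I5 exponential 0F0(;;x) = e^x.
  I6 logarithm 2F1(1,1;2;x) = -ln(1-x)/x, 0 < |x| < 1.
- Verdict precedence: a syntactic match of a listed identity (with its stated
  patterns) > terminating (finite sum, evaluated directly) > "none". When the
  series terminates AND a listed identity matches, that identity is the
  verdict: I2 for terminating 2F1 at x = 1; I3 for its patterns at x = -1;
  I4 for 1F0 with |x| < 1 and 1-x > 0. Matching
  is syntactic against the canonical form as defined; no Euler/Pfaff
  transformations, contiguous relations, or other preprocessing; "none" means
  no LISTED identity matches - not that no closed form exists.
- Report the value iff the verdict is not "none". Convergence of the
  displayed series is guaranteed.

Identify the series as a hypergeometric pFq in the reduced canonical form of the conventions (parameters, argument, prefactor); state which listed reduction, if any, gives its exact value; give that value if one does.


Reduced: x = -\frac{1}{6}, 2F1, upper = {\frac{2}{3}, \frac{5}{2}}, lower = {\frac{1}{2}}, C = -2. Verdict: none - at argument -\frac{1}{6} the multisets {\frac{2}{3}, \frac{5}{2}} ; {\frac{1}{2}} match no listed identity.

Key step: t_0 = -2 here, and the running product (prefactor -2) telescopes to a rising factorial.
Consecutive-term ratio: r(k) = -\frac{1}{6} * (k+\frac{2}{3}) (k+\frac{5}{2}) / [(k+\frac{1}{2}) (k+1)] - rational; roots negated = parameters, x = -\frac{1}{6}, C = -2.


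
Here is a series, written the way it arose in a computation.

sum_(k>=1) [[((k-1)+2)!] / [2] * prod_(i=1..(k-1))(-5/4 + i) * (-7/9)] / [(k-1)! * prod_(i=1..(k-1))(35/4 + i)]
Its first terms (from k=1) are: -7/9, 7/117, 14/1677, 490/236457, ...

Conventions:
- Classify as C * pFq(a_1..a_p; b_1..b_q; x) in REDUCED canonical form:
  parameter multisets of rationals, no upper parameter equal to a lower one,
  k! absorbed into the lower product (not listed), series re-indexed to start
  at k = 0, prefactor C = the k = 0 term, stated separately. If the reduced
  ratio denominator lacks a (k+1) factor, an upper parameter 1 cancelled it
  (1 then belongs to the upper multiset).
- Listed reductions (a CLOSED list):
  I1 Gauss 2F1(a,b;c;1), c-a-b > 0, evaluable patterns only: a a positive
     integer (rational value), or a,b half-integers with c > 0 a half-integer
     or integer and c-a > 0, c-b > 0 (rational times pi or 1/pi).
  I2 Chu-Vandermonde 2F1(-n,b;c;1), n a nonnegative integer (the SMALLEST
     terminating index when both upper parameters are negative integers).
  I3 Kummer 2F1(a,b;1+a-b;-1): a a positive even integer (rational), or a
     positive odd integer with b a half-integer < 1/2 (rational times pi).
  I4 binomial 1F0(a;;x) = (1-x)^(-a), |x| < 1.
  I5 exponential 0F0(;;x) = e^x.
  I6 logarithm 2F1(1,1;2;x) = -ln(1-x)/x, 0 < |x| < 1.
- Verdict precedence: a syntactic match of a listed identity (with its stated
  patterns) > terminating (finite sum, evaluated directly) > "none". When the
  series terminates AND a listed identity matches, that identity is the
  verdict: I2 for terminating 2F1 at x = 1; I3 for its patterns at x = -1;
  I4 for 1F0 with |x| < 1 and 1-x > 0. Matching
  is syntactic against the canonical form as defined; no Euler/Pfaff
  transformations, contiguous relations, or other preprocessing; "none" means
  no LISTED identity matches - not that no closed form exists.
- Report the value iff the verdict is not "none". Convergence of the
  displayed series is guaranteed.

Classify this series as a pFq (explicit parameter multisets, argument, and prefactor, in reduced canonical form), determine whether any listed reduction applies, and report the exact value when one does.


Reduced: x = 1, 2F1, upper = {-1/4, 3}, lower = {39/4}, C = -7/9. Verdict (x = 1): Gauss (I1, integer-parameter pattern) applies (x = 1: the Gamma ratio telescopes since c-a-b = 7 > 0 and a = 3 in Z>0). Exact value: -1085/1536.

First insight: x = 1 and the factorial ratio (C = -7/9, x = 1) (k+a-1)!/(a-1)! is a rising factorial (a)_k.
Consecutive-term ratio: r(k) = 1 * (k-1/4) (k+3) / [(k+39/4) (k+1)] - rational in k, leading ratio 1; with t_0 = -7/9, classification follows.


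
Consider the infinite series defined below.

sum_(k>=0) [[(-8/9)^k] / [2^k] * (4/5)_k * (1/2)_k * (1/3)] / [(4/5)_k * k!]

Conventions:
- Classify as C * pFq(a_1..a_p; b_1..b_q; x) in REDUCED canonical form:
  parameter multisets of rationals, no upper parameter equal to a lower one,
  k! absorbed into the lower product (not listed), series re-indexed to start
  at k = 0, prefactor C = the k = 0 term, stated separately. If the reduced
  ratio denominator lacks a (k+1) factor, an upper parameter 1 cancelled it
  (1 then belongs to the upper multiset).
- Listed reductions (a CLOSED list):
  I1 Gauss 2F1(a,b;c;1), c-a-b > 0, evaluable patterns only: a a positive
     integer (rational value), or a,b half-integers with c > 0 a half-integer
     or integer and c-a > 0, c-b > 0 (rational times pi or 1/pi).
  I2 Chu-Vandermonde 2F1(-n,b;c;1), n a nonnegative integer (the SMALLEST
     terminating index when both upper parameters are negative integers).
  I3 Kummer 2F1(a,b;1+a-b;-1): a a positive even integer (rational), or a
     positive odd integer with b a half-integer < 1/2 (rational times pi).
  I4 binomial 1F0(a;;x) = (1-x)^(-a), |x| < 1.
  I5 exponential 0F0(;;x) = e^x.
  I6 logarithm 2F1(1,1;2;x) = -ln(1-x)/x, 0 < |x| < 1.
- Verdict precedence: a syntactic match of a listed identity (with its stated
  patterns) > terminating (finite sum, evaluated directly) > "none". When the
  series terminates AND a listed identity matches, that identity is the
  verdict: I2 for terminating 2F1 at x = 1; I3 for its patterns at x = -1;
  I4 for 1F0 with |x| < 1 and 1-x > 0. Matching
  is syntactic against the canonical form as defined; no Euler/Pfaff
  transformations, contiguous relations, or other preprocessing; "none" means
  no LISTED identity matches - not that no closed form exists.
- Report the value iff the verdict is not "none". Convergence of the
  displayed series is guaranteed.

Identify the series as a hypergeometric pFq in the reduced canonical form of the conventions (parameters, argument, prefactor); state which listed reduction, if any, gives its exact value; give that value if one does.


x = -4/9 here; the reduced form reads 1F0, upper {1/2}, lower {-}, C = 1/3. Verdict: the I4 binomial reduction fires (the 1F0 binomial series: exponent -1/2, x = -4/9). Exact value: (1/3) * (13/9)^(-1/2).

Key observation: t_0 = 1/3 here, and the two k-th powers (C = 1/3) combine into one argument.
Term ratio: r(k) = (-4/9) * (k+1/2) / [(k+1)] - rational in k. x = (-4/9); t_0 = 1/3; negate the roots.


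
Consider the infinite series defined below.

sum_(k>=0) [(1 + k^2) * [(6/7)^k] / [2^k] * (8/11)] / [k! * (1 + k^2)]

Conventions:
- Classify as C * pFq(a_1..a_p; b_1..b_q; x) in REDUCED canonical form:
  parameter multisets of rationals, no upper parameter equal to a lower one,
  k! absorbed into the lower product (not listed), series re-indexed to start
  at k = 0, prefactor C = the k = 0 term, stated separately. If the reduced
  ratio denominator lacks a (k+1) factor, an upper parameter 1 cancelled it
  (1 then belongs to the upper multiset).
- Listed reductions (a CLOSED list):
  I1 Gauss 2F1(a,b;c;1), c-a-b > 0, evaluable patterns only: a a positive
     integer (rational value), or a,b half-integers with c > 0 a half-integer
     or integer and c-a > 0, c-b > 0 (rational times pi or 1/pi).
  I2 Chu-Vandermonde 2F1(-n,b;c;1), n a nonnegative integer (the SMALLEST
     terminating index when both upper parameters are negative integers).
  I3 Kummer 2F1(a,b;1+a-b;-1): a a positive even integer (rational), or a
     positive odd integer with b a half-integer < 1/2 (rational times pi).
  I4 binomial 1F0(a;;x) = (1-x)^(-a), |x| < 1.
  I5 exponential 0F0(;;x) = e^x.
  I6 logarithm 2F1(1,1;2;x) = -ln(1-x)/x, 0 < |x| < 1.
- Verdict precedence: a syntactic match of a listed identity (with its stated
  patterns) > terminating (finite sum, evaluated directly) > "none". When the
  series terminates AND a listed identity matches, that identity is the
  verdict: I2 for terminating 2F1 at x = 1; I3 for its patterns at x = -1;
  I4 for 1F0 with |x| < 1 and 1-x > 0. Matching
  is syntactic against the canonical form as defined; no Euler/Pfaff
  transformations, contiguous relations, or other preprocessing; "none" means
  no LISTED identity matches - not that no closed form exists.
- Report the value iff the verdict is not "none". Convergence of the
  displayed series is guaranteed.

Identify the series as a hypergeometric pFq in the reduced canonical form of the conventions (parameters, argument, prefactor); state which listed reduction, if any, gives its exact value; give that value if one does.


At argument 3/7: a 0F0 with upper {-}, lower {-}, scaled by C = 8/11. Verdict: the I5 exponential reduction applies (the 0F0 exponential series at x = 3/7). Sum: (8/11) * e^(3/7).

Structural cue: t_0 being 8/11, the two k-th powers (C = 8/11) combine into one argument.
Step ratio: r(k) = (3/7) * 1 / [(k+1)] - rational in k, leading ratio (3/7); with t_0 = 8/11, classification follows.


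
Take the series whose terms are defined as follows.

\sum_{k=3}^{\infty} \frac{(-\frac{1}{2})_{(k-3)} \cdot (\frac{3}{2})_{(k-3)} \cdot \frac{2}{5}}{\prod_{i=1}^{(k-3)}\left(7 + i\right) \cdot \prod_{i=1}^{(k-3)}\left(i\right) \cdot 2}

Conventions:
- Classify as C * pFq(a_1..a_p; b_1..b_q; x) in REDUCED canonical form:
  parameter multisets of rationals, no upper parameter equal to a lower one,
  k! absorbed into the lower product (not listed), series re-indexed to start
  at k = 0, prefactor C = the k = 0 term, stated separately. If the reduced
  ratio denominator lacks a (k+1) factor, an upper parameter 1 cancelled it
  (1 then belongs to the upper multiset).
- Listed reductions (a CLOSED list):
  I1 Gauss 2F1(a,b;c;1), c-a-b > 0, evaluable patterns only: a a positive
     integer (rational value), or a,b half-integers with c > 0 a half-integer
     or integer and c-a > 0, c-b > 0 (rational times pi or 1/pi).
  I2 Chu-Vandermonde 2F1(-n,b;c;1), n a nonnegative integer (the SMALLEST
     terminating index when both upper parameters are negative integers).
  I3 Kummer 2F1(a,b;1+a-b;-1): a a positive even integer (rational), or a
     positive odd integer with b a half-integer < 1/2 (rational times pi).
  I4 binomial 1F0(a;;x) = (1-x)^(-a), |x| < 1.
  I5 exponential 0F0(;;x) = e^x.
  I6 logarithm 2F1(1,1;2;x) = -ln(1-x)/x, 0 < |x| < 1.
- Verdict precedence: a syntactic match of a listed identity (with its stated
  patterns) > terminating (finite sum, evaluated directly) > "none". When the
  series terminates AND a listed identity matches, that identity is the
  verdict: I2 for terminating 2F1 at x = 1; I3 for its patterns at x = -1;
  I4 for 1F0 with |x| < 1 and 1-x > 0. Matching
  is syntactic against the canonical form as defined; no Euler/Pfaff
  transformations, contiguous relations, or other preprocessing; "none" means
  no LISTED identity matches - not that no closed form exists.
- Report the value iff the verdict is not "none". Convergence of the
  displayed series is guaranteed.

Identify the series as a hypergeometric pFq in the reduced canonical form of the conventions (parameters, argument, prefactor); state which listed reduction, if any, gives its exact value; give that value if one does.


First insight: t_0 being \frac{1}{5}, the product of the first k integers (C = 1/5, x = 1) is k!.
Term ratio: r(k) = 1 * (k-\frac{1}{2}) (k+\frac{3}{2}) / [(k+8) (k+1)] - poly over poly, x = 1 from leading terms; C = \frac{1}{5} at k = 0.

Reduced: x = 1, 2F1, upper = {-\frac{1}{2}, \frac{3}{2}}, lower = {8}, C = \frac{1}{5}. Verdict (x = 1): the half-integer Gauss pattern (I1) applies (x = 1; upper {-\frac{1}{2}, \frac{3}{2}} half-integers, c = 8 in the evaluable pattern). Hence: \frac{4194304}{7432425} / \pi.


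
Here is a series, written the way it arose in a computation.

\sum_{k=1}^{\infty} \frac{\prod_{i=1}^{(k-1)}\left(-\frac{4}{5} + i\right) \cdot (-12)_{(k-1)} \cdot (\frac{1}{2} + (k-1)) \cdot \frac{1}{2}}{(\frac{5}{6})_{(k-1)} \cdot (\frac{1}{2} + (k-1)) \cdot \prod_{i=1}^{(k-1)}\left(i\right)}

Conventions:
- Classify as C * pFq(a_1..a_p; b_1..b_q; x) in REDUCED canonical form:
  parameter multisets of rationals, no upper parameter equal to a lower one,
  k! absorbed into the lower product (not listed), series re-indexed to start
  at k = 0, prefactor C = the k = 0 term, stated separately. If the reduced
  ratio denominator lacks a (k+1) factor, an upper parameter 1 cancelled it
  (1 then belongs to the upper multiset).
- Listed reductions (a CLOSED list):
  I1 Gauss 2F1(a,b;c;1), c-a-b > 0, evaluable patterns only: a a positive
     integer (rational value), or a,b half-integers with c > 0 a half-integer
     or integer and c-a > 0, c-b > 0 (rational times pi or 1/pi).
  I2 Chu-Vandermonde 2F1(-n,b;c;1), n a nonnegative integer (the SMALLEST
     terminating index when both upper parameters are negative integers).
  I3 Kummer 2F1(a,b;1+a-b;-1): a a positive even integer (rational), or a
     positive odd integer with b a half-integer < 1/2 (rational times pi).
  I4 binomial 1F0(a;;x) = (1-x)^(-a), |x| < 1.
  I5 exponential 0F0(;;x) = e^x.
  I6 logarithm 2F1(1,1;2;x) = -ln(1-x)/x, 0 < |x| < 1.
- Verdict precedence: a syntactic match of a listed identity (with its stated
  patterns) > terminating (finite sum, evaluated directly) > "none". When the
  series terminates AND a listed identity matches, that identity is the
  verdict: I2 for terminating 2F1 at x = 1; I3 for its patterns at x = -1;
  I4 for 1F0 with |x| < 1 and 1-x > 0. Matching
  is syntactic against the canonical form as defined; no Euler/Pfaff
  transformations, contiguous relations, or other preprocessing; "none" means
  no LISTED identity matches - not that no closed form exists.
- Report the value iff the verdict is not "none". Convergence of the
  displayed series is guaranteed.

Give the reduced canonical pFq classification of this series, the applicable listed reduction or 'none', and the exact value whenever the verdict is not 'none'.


Canonical form: C = \frac{1}{2} times 2F1 with upper {-12, \frac{1}{5}}, lower {\frac{5}{6}}, x = 1. Verdict (x = 1): the Chu-Vandermonde identity I2 applies (terminating 2F1 at x = 1 with n = 12, b = 1/5, c = \frac{5}{6}). Value: \frac{144919242045363375317}{600586880920410156250}.

First insight: x = 1 and the product of the first k integers (prefactor 1/2) is k!.
Adjacent-term ratio: r(k) = 1 * (k-12) (k+\frac{1}{5}) / [(k+\frac{5}{6}) (k+1)] - rational in k, leading ratio 1; with t_0 = \frac{1}{2}, classification follows.


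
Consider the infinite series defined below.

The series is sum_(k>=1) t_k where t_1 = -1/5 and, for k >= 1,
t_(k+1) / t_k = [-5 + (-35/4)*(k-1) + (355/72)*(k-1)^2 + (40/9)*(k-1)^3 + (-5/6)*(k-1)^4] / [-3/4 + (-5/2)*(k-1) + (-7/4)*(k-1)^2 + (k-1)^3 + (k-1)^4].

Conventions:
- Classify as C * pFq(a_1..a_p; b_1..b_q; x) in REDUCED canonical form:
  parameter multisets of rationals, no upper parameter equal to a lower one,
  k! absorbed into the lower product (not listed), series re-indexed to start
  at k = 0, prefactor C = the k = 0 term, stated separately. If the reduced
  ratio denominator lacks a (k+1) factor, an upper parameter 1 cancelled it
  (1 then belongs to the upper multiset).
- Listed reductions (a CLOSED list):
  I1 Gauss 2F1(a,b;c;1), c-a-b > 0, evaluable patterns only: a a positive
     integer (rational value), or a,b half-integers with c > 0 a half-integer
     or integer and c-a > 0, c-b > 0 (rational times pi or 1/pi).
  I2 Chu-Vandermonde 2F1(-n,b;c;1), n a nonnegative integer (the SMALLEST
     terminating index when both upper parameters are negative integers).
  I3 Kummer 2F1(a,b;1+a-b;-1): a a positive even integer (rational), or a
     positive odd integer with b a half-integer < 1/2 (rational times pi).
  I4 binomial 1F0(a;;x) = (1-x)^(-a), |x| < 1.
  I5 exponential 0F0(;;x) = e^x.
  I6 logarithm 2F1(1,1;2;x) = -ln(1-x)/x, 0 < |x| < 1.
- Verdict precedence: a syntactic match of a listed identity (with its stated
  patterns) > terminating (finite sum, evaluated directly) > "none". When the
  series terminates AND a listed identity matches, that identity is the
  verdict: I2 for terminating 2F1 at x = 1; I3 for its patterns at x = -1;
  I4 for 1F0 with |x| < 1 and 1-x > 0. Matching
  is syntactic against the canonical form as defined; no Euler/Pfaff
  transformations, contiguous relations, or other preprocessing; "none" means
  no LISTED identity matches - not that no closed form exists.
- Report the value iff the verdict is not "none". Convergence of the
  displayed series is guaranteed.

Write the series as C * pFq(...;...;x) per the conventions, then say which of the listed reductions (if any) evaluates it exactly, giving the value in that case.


Reduced: x = -5/6, 3F2, upper = {-6, -4/3, 3/2}, lower = {-3/2, 1}, C = -1/5. Verdict: terminating at k = 6: the factor (-6)_k kills every later term; summing the 7 survivors is exact. Exact value: -98768143/7971615.

First insight: from the first term -1/5: cancel k + 1/2 from the displayed ratio first; then C = -1/5, x = -5/6.
Term ratio: r(k) = (-5/6) * (k-6) (k-4/3) (k+3/2) / [(k-3/2) (k+1) (k+1)] - rational in k, leading ratio (-5/6); with t_0 = -1/5, classification follows.


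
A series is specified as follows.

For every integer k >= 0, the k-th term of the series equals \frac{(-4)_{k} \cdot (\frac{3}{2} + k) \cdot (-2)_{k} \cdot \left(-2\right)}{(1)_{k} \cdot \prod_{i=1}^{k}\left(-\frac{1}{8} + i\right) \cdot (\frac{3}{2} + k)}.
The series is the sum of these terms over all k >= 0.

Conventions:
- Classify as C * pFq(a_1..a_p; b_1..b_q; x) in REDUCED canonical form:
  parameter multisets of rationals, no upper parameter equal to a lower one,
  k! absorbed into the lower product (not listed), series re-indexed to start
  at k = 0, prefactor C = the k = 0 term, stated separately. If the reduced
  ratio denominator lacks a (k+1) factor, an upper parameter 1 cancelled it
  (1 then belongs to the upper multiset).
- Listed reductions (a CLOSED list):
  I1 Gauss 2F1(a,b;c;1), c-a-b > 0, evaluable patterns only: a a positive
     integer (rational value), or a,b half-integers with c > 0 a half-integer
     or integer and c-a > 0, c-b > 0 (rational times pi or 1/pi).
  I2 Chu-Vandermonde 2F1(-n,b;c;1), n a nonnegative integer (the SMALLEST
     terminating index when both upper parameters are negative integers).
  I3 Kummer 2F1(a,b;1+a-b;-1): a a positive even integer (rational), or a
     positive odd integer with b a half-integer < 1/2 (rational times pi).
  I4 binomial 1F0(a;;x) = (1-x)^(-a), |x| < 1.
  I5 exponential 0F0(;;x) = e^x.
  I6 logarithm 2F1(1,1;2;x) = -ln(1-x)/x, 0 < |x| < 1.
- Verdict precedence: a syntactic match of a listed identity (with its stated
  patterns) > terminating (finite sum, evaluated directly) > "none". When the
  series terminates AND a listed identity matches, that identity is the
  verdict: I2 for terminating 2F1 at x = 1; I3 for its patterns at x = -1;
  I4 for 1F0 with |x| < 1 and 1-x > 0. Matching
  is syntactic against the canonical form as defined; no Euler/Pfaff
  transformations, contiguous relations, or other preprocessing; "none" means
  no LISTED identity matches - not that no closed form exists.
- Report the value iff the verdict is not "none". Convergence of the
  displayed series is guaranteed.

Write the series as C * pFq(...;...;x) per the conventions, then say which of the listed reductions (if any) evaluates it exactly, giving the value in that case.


Classification (C = -2): 2F1 with upper {-4, -2}, lower {\frac{7}{8}}, argument x = 1. Verdict: the Chu-Vandermonde identity I2 fires (terminating 2F1 at x = 1 with n = 2, b = -4, c = \frac{7}{8}). Its exact value is -\frac{1222}{35}.

First insight: x = 1 and k + 3/2 divides numerator and denominator alike; C = -2 after cancelling.
Ratio: r(k) = 1 * (k-4) (k-2) / [(k+\frac{7}{8}) (k+1)] - rational in k. x = 1; t_0 = -2; negate the roots.


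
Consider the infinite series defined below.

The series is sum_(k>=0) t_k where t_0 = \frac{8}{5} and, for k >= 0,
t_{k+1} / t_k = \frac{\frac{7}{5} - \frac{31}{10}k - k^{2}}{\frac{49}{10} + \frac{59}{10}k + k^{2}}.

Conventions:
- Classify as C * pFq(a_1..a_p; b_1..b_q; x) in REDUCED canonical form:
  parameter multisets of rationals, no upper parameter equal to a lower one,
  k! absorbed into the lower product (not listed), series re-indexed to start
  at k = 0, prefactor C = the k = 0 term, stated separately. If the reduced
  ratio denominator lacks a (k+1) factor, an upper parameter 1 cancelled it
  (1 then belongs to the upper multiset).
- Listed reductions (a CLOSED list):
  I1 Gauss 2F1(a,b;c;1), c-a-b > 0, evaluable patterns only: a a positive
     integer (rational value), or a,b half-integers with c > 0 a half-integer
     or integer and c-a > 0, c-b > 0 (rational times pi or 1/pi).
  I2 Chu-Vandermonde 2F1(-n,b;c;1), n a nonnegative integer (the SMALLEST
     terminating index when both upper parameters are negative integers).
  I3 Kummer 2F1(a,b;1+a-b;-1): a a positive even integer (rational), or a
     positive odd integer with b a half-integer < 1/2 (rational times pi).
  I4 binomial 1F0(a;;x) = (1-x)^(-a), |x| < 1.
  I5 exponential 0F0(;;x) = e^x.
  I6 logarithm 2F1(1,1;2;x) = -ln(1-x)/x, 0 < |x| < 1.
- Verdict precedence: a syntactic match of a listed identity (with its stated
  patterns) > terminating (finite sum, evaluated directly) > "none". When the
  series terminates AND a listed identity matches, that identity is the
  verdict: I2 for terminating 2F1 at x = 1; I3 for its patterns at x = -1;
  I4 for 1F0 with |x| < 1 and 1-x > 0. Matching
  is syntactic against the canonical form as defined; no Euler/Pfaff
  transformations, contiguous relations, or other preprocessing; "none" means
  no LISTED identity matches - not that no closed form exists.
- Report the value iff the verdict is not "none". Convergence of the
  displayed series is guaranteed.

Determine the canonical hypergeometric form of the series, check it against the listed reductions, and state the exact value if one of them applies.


Structural cue: with t_0 = \frac{8}{5}, roots of the ratio polynomials (C = 8/5, x = -1) are the negated parameters.
Adjacent-term ratio: r(k) = -1 * (k-\frac{2}{5}) (k+\frac{7}{2}) / [(k+\frac{49}{10}) (k+1)] - poly over poly, x = -1 from leading terms; C = \frac{8}{5} at k = 0.

Prefactor \frac{8}{5}, argument -1: 2F1 with upper {-\frac{2}{5}, \frac{7}{2}} over lower {\frac{49}{10}}. Verdict: no listed reduction: x = -1 and upper {-\frac{2}{5}, \frac{7}{2}} fail every I1-I6 pattern.


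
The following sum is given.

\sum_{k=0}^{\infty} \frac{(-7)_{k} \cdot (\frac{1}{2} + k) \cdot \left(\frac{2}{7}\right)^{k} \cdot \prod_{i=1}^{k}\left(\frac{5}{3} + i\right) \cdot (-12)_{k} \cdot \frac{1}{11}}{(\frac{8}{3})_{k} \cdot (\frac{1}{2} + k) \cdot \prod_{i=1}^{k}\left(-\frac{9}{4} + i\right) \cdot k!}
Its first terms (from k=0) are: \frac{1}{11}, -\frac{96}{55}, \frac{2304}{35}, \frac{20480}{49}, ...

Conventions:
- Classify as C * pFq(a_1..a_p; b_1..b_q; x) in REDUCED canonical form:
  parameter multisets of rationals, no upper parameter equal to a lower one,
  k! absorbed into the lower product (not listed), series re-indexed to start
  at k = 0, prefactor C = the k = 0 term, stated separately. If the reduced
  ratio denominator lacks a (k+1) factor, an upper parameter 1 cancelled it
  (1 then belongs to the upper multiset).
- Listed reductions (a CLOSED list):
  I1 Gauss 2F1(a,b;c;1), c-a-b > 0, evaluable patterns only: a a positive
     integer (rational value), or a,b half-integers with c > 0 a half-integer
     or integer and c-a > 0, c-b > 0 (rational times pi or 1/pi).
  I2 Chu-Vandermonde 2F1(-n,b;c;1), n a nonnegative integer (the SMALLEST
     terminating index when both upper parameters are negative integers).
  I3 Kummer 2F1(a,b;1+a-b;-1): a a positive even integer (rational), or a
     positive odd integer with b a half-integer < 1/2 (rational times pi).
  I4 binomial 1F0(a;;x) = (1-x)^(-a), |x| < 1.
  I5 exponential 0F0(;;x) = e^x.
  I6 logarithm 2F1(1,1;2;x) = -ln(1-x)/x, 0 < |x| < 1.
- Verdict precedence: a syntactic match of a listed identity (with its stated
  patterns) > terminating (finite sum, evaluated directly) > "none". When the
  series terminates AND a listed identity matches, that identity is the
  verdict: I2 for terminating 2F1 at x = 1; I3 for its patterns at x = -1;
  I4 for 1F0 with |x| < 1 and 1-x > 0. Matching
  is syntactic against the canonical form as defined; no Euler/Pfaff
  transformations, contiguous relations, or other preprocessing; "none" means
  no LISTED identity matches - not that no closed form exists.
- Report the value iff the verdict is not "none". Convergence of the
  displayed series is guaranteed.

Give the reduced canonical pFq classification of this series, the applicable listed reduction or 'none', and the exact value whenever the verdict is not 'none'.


Prefactor \frac{1}{11}, argument \frac{2}{7}: 2F1 with upper {-12, -7} over lower {-\frac{5}{4}}. Verdict: terminating (-7 upstairs). 8 nonzero terms in all; added directly. Sum: \frac{1256314160329}{860602435}.

Key observation: x = \frac{2}{7} and the lower running product (C = 1/11, x = 2/7) is a rising factorial.
Adjacent-term ratio: r(k) = \frac{2}{7} * (k-12) (k-7) / [(k-\frac{5}{4}) (k+1)] ; factor over Q: parameters, x = \frac{2}{7}, and C = \frac{1}{11}.


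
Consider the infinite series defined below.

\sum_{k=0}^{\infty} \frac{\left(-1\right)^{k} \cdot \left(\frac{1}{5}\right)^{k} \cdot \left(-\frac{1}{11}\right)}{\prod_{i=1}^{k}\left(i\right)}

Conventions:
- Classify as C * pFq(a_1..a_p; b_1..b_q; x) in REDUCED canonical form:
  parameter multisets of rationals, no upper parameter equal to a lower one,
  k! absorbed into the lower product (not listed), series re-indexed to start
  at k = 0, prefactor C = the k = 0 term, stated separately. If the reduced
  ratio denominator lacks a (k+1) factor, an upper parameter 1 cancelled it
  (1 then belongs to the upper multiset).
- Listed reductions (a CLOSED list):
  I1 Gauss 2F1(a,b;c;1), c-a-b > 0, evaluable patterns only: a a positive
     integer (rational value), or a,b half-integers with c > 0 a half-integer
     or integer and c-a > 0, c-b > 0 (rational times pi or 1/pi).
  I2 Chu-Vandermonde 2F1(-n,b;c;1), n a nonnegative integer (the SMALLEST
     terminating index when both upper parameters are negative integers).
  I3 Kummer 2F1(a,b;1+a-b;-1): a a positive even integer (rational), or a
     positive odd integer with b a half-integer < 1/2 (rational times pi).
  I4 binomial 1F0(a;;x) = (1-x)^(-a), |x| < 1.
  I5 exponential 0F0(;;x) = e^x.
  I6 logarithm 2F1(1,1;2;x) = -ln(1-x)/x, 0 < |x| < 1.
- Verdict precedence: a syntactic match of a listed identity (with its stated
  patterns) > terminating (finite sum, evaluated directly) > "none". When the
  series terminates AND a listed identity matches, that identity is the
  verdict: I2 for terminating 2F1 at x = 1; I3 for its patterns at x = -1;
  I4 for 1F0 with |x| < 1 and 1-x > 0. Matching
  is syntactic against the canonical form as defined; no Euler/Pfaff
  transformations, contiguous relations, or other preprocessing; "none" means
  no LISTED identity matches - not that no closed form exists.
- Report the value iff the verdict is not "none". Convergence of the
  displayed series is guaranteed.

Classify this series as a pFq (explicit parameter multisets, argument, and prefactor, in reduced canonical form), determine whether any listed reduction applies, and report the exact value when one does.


Canonical form: C = -\frac{1}{11} times 0F0 with upper {-}, lower {-}, x = -\frac{1}{5}. Verdict (x = -\frac{1}{5}): exponential (I5) applies (the 0F0 exponential series at x = -\frac{1}{5}). Its exact value is \left(-\frac{1}{11}\right) \cdot e^{-\frac{1}{5}}.

Key step: t_0 being -\frac{1}{11}, the product of the first k integers (C = -1/11) is k!.
Consecutive-term ratio: r(k) = -\frac{1}{5} * 1 / [(k+1)] - poly over poly, x = -\frac{1}{5} from leading terms; C = -\frac{1}{11} at k = 0.


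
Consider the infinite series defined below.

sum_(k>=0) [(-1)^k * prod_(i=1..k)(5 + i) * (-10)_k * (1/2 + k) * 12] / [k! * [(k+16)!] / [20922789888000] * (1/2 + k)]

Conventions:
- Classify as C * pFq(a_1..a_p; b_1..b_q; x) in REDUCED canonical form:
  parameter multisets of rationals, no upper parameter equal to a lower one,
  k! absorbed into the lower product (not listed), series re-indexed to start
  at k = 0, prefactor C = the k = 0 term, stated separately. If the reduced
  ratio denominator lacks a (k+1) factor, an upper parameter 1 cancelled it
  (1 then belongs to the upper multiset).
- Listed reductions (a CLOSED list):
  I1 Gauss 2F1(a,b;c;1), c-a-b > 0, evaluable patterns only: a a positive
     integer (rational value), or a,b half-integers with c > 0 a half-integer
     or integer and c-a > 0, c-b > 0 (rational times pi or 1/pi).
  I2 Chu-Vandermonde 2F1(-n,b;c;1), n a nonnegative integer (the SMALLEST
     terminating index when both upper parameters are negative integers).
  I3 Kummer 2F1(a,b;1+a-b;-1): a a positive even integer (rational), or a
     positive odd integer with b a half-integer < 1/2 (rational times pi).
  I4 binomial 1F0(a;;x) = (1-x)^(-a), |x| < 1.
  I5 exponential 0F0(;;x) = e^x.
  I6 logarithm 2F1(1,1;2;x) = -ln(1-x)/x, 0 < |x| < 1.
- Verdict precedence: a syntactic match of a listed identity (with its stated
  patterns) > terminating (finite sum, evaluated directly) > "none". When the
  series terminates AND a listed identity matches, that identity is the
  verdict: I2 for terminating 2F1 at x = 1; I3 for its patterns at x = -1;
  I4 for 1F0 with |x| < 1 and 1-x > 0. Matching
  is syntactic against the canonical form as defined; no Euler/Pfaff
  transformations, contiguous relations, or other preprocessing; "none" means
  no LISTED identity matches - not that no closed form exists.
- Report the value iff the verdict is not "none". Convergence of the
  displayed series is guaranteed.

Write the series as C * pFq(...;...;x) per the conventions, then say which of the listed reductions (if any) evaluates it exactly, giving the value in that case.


This is 12 * 2F1(-10, 6; 17; -1) in reduced canonical form. Verdict at x = -1: the Kummer evaluation I3 matches (x = -1; c = 17 equals 1+a-b for upper {-10, 6}: listed pattern). Its exact value is 336.

The tell: with t_0 = 12, striking the common factor k + 1/2 reduces the term (C = 12).
Term ratio: r(k) = (-1) * (k-10) (k+6) / [(k+17) (k+1)] - poly over poly, x = (-1) from leading terms; C = 12 at k = 0.


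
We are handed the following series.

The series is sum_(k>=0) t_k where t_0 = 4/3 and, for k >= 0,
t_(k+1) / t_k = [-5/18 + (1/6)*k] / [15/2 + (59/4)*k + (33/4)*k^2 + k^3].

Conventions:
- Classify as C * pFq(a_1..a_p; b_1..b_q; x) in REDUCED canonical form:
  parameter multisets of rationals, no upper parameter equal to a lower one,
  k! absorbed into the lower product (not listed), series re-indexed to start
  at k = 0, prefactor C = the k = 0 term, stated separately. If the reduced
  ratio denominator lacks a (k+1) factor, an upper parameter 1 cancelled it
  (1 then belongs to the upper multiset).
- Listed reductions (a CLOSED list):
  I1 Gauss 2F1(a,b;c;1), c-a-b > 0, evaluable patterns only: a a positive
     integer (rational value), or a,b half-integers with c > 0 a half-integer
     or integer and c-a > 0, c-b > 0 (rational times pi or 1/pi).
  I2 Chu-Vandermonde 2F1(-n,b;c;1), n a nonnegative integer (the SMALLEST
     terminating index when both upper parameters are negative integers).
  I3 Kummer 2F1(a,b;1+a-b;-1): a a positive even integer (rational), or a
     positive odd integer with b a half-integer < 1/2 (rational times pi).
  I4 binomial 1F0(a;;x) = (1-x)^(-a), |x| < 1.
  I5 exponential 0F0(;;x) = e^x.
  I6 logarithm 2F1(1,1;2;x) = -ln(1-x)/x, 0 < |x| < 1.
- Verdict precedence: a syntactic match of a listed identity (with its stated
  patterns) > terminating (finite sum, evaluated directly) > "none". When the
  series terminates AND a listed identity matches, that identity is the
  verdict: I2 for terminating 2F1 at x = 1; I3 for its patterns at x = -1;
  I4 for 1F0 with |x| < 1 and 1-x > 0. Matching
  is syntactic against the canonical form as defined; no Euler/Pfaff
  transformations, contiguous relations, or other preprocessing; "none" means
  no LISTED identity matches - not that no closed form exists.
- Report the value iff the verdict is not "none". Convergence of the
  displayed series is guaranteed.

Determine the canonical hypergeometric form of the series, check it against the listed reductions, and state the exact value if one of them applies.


Structural cue: from the first term 4/3: roots of the ratio polynomials (prefactor 4/3) are the negated parameters.
Adjacent-term ratio: r(k) = (1/6) * (k-5/3) / [(k+5/4) (k+6) (k+1)] ; factor over Q: parameters, x = (1/6), and C = 4/3.

Canonical form: C = 4/3 times 1F2 with upper {-5/3}, lower {5/4, 6}, x = 1/6. Verdict: none here - no I1-I6 shape fits x = 1/6 with lower {5/4, 6}.


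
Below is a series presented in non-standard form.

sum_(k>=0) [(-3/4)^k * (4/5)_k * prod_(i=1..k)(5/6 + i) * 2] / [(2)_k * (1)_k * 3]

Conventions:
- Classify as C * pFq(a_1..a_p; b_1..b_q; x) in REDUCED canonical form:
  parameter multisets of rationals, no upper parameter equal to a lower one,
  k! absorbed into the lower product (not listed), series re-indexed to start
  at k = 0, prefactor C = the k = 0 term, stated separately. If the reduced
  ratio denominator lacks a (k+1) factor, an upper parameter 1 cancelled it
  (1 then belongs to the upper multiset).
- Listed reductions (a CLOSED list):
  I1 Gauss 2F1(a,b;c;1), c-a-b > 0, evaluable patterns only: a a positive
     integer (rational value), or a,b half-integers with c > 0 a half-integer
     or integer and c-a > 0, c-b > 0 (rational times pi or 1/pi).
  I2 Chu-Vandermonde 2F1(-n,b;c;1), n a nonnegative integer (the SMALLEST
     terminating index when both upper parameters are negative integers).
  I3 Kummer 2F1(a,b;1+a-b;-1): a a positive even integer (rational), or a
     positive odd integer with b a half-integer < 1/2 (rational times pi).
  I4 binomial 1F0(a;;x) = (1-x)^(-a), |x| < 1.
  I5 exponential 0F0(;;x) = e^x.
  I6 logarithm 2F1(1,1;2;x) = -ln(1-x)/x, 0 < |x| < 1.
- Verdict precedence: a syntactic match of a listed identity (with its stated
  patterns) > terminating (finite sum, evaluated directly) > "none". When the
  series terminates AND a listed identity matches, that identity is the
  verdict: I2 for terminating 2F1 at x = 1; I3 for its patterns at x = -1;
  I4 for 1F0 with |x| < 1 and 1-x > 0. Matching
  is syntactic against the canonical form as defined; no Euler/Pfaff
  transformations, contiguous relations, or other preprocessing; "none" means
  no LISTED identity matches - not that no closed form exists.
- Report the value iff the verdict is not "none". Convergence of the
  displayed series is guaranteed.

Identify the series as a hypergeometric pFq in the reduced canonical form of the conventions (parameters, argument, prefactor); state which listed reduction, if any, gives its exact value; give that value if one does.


Reduced: x = -3/4, 2F1, upper = {4/5, 11/6}, lower = {2}, C = 2/3. Verdict: none - at argument -3/4 the multisets {4/5, 11/6} ; {2} match no listed identity.

Key observation: t_0 = 2/3 here, and the running product (prefactor 2/3) telescopes to a rising factorial.
Step ratio: r(k) = (-3/4) * (k+4/5) (k+11/6) / [(k+2) (k+1)] - rational in k, leading ratio (-3/4); with t_0 = 2/3, classification follows.


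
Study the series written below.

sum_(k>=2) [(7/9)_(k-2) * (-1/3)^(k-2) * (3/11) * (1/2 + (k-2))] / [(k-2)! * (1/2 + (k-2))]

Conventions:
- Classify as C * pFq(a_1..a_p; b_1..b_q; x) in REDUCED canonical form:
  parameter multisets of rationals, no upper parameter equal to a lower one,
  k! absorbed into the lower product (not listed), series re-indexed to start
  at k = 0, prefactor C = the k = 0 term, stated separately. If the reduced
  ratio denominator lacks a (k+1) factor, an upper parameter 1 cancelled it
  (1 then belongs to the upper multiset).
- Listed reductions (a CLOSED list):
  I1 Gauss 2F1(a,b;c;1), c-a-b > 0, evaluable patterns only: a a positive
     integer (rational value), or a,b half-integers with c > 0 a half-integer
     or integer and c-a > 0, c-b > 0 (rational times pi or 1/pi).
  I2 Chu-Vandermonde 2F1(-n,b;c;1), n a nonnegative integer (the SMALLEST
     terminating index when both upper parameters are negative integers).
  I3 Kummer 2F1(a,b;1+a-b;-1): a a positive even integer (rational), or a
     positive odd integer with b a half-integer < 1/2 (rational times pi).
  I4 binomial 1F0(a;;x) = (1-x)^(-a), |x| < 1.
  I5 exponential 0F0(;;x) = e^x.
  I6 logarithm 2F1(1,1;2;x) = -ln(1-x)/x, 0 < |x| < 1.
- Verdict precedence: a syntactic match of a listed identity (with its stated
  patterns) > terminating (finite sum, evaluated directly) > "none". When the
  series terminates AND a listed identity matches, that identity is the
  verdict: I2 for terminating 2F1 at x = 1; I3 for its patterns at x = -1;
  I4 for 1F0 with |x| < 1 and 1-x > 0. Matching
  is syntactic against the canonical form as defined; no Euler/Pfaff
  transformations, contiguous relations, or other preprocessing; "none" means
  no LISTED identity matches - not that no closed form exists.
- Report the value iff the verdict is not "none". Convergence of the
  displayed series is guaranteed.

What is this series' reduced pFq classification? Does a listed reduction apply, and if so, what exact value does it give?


Key step: t_0 being 3/11, k + 1/2 divides numerator and denominator alike; prefactor 3/11 after cancelling.
Adjacent-term ratio: r(k) = (-1/3) * (k+7/9) / [(k+1)] - rational in k, leading ratio (-1/3); with t_0 = 3/11, classification follows.

With C = 3/11: the canonical form is 1F0(7/9; -; -1/3). Verdict at x = -1/3: the binomial series (I4) matches (the 1F0 binomial series: exponent -7/9, x = -1/3). Value: (3/11) * (4/3)^(-7/9).
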